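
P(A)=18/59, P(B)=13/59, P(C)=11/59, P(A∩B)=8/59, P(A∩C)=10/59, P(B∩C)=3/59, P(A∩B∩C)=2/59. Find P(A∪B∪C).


P(A∪B∪C) = P(A)+P(B)+P(C) - P(AB)-P(AC)-P(BC) + P(ABC)
= 18/59+13/59+11/59 - 8/59-10/59-3/59 + 2/59
= 23/59

23/59


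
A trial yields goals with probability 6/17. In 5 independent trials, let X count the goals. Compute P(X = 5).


P(X=5) = C(5,5) * p^5 * (1-p)^0
= 1 * 7776/1419857 * 1
= 7776/1419857

7776/1419857


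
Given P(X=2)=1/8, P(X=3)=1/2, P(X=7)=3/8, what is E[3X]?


E[3X] = sum(g(x)*P(x))
= 6*1/8 + 9*1/2 + 21*3/8
= 105/8

105/8


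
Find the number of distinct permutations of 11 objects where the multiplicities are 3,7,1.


11! = 39916800
Denominator: 3!=6 * 7!=5040 * 1!=1
Coefficient = 39916800 / 30240 = 1320

1320


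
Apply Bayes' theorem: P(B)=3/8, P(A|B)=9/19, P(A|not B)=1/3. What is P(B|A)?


P(A) = P(A|B)P(B) + P(A|B')P(B') = 9/19*3/8 + 1/3*5/8 = 22/57
P(B|A) = P(A|B)P(B)/P(A) = (27/152)/(22/57) = 81/176

81/176


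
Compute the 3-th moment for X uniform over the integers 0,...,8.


E[X^3] = (1/9) * sum(x^3 for x=0..8)
= 1296/9 = 144

144


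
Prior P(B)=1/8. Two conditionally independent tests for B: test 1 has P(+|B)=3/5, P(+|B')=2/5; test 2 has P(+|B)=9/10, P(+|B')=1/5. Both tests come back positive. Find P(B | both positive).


After test 1: P(+) = 3/5*1/8 + 2/5*7/8 = 17/40
P(B|+) = (3/40)/(17/40) = 3/17
After test 2 (use post1 as new prior): P(+) = 9/10*3/17 + 1/5*14/17 = 11/34
P(B|+,+) = (27/170)/(11/34) = 27/55

27/55


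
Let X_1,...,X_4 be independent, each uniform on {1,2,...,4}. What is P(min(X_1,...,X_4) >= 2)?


P(min >= 2) = P(all X_i >= 2) = (P(X_1 >= 2))^4
= (3/4)^4 = 81/256

81/256


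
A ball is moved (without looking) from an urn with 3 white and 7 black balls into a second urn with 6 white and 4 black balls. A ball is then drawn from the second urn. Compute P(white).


P(transfer white) = 3/10; P(transfer black) = 7/10
If white transferred: Urn II has 7 white of 11, so P(white|white moved) = 7/11
If black transferred: Urn II has 6 white of 11, so P(white|black moved) = 6/11
By total probability: P(white) = 3/10*7/11 + 7/10*6/11 = 63/110

63/110


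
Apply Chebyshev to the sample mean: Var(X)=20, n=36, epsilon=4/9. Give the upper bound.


Var(Xbar) = Var(X)/n = 20/36
Chebyshev: P(|Xbar-mu| >= 4/9) <= Var(Xbar)/(4/9)^2 = (5/9)/(16/81) = 45/16
Bound exceeds 1, so trivial bound: 1

1


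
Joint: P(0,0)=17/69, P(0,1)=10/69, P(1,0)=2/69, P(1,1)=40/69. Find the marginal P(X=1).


P(X=1) = P(1,0)+P(1,1) = 2/69 + 40/69 = 42/69 = 14/23

14/23


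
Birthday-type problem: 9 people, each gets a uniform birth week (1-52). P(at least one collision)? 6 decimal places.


P(all different) = prod((52-i)/52 for i=0..8) = 0.480255
P(at least one match) = 1 - 0.480255 = 0.519745

0.519745


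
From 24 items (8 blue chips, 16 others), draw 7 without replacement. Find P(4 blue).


P(X=4) = C(8,4)*C(16,3) / C(24,7)
= 70*560 / 346104
= 39200/346104 = 4900/43263

4900/43263


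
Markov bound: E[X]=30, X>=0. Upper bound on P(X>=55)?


Markov: P(X >= a) <= E[X]/a
P(X >= 55) <= 30/55 = 6/11

6/11


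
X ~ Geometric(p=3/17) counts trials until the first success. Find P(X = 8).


P(X=8) = (1-p)^7 * p = (14/17)^7 * 3/17
= 105413504/410338673 * 3/17 = 316240512/6975757441

316240512/6975757441


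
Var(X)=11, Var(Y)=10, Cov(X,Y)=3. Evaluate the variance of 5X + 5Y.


Var(5X + 5Y) = 5^2*Var(X) + 5^2*Var(Y) + 2*5*5*Cov(X,Y)
= 25*11 + 25*10 + 50*3
= 275 + 250 + 150 = 675

675


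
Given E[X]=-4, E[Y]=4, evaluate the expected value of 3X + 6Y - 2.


E[3X + 6Y - 2] = 3*E[X] + 6*E[Y] - 2
= (3)*(-4) + (6)*(4) + (-2)
= -12 + 24 - 2 = 10

10


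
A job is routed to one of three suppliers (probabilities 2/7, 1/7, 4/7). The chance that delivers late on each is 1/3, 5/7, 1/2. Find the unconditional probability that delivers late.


P(A) = P(A|B1)P(B1) + P(A|B2)P(B2) + P(A|B3)P(B3)
= 1/3*2/7 + 5/7*1/7 + 1/2*4/7
= 2/21 + 5/49 + 2/7 = 71/147

71/147


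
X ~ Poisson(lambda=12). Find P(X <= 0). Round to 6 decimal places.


P(X<=0) = e^(-12)*12^0/0!
≈ 0.0000061442
≈ 0.000006

0.000006


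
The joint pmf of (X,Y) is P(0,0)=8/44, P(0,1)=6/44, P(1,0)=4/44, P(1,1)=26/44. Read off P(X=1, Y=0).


Read from table: P(X=1, Y=0) = 4/44 = 1/11

1/11


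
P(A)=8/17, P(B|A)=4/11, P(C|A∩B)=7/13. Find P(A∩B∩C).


P(A∩B∩C) = P(A) * P(B|A) * P(C|A∩B)
= 8/17 * 4/11 * 7/13
= 32/187 * 7/13 = 224/2431

224/2431


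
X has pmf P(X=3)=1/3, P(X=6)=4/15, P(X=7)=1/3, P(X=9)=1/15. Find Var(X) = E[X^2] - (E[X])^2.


E[X] = 83/15, E[X^2] = 103/3
Var(X) = E[X^2] - (E[X])^2 = 103/3 - (83/15)^2 = 836/225

836/225


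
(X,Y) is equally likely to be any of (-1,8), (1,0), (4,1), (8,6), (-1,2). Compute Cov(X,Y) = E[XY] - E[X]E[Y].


E[X]=11/5, E[Y]=17/5, E[XY]=42/5
Cov(X,Y) = E[XY] - E[X]E[Y] = 42/5 - 11/5*17/5 = 23/25

23/25


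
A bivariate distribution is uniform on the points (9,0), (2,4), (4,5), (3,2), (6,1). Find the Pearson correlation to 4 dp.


Cov(X,Y) = -3.5200, Var(X) = 6.1600, Var(Y) = 3.4400
rho = Cov/(sqrt(VarX)*sqrt(VarY)) = -0.7647

-0.7647


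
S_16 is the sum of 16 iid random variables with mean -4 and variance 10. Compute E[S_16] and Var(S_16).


E[S_n] = n*mu = 16*-4 = -64
Var(S_n) = n*sigma^2 = 16*10 = 160

E[S_16]=-64, Var(S_16)=160


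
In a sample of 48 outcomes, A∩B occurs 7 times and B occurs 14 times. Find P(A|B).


P(A|B) = P(A∩B)/P(B) = (7/48)/(14/48) = 7/14 = 1/2

1/2


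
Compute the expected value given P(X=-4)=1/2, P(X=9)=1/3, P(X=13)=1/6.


E[X] = sum(x * P(x))
= -4*1/2 + 9*1/3 + 13*1/6
= 19/6

19/6


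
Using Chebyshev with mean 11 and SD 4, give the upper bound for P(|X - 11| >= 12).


k = 12/4 = 3
Chebyshev: P(|X-mu| >= k*sigma) <= 1/k^2 = 1/3^2 = 1/9

1/9


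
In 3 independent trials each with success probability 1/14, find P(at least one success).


P(at least one) = 1 - P(none)
P(none) = (1 - 1/14)^3 = (13/14)^3 = 2197/2744
P(at least one) = 1 - 2197/2744 = 547/2744

547/2744


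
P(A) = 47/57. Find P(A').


P(A') = 1 - P(A) = 1 - 47/57 = 10/57

10/57


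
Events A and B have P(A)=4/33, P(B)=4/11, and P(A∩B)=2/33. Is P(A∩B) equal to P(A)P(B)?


P(A)*P(B) = 4/33*4/11 = 16/363
P(A∩B) = 2/33 != 16/363, so not independent

No, A and B are not independent


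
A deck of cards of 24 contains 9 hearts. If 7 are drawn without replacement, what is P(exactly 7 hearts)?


P(X=7) = C(9,7)*C(15,0) / C(24,7)
= 36*1 / 346104
= 36/346104 = 1/9614

1/9614


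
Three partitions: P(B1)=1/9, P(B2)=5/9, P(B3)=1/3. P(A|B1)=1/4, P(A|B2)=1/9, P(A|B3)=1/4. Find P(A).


P(A) = P(A|B1)P(B1) + P(A|B2)P(B2) + P(A|B3)P(B3)
= 1/4*1/9 + 1/9*5/9 + 1/4*1/3
= 1/36 + 5/81 + 1/12 = 14/81

14/81


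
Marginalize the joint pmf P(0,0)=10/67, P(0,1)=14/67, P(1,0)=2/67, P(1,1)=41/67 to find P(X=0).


P(X=0) = P(0,0)+P(0,1) = 10/67 + 14/67 = 24/67

24/67


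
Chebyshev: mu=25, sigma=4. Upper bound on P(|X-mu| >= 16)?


k = 16/4 = 4
Chebyshev: P(|X-mu| >= k*sigma) <= 1/k^2 = 1/4^2 = 1/16

1/16


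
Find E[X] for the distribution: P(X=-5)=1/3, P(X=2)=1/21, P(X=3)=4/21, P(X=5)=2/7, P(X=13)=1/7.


E[X] = sum(x * P(x))
= -5*1/3 + 2*1/21 + 3*4/21 + 5*2/7 + 13*1/7
= 16/7

16/7


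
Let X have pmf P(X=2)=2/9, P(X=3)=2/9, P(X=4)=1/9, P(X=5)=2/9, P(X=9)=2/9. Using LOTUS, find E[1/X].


E[1/X] = sum(g(x)*P(x))
= 1/2*2/9 + 1/3*2/9 + 1/4*1/9 + 1/5*2/9 + 1/9*2/9
= 457/1620

457/1620


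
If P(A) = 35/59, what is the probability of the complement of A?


P(A') = 1 - P(A) = 1 - 35/59 = 24/59

24/59


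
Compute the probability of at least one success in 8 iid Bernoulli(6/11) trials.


P(at least one) = 1 - P(none)
P(none) = (1 - 6/11)^8 = (5/11)^8 = 390625/214358881
P(at least one) = 1 - 390625/214358881 = 213968256/214358881

213968256/214358881


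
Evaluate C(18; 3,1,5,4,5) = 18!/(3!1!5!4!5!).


18! = 6402373705728000
Denominator: 3!=6 * 1!=1 * 5!=120 * 4!=24 * 5!=120
Coefficient = 6402373705728000 / 2073600 = 3087564480

3087564480


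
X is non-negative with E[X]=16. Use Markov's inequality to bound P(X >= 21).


Markov: P(X >= a) <= E[X]/a
P(X >= 21) <= 16/21

16/21


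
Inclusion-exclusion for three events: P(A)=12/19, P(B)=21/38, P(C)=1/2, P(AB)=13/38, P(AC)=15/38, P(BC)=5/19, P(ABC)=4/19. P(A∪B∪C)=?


P(A∪B∪C) = P(A)+P(B)+P(C) - P(AB)-P(AC)-P(BC) + P(ABC)
= 12/19+21/38+1/2 - 13/38-15/38-5/19 + 4/19
= 17/19

17/19


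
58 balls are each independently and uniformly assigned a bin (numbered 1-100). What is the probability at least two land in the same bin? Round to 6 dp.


P(all different) = prod((100-i)/100 for i=0..57) = 0.000000
P(at least one match) = 1 - 0.000000 = 1.000000

1.000000


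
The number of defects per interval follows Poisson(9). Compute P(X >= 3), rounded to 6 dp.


P(X>=3) = 1 - P(X<=2) = 1 - (e^(-9)*9^0/0! + e^(-9)*9^1/1! + e^(-9)*9^2/2!)
≈ 1 - (0.0001234098 + 0.0011106882 + 0.0049980971)
= 1 - 0.0062321951 = 0.9937678049
≈ 0.993768

0.993768


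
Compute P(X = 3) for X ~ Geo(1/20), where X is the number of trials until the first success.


P(X=3) = (1-p)^2 * p = (19/20)^2 * 1/20
= 361/400 * 1/20 = 361/8000

361/8000


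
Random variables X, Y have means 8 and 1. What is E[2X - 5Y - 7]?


E[2X - 5Y - 7] = 2*E[X] - 5*E[Y] - 7
= (2)*(8) + (-5)*(1) + (-7)
= 16 - 5 - 7 = 4

4


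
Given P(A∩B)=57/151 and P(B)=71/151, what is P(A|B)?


P(A|B) = P(A∩B)/P(B) = (57/151)/(71/151) = 57/71

57/71


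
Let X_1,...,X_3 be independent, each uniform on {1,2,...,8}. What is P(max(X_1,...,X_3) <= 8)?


P(max <= 8) = P(all X_i <= 8) = (P(X_1 <= 8))^3
= (8/8)^3 = 1^3 = 1

1


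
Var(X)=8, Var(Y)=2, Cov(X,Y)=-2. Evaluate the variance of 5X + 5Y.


Var(5X + 5Y) = 5^2*Var(X) + 5^2*Var(Y) + 2*5*5*Cov(X,Y)
= 25*8 + 25*2 + 50*(-2)
= 200 + 50 - 100 = 150

150


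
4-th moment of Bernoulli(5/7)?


For Bernoulli: X in {0,1}
E[X^4] = 0^4*(1-5/7) + 1^4*5/7 = 5/7

5/7


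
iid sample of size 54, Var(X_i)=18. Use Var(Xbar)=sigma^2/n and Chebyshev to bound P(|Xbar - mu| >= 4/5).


Var(Xbar) = Var(X)/n = 18/54
Chebyshev: P(|Xbar-mu| >= 4/5) <= Var(Xbar)/(4/5)^2 = (1/3)/(16/25) = 25/48

25/48


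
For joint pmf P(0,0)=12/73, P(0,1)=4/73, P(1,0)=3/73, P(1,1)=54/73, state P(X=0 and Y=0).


Read from table: P(X=0, Y=0) = 12/73

12/73


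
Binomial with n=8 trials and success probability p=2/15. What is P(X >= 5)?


P(X>=5) = P(X=5) + P(X=6) + P(X=7) + P(X=8)
= 3937024/2562890625 + 302848/2562890625 + 13312/2562890625 + 256/2562890625
= 850688/512578125

850688/512578125


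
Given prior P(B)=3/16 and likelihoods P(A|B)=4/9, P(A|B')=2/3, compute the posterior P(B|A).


P(A) = P(A|B)P(B) + P(A|B')P(B') = 4/9*3/16 + 2/3*13/16 = 5/8
P(B|A) = P(A|B)P(B)/P(A) = (1/12)/(5/8) = 2/15

2/15


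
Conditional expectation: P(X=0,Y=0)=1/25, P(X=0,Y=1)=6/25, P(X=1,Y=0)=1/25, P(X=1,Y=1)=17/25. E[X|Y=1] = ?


P(Y=1) = 23/25
E[X|Y=1] = (0*6 + 1*17)/23 = 17/23

17/23


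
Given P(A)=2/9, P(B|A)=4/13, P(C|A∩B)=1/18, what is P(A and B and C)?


P(A∩B∩C) = P(A) * P(B|A) * P(C|A∩B)
= 2/9 * 4/13 * 1/18
= 8/117 * 1/18 = 4/1053

4/1053


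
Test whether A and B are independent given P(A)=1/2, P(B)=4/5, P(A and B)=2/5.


P(A)*P(B) = 1/2*4/5 = 2/5
P(A∩B) = 2/5, which equals P(A)P(B), so independent

Yes, A and B are independent


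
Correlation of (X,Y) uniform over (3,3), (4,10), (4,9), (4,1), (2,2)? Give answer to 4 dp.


Cov(X,Y) = 1.6000, Var(X) = 0.6400, Var(Y) = 14.0000
rho = Cov/(sqrt(VarX)*sqrt(VarY)) = 0.5345

0.5345


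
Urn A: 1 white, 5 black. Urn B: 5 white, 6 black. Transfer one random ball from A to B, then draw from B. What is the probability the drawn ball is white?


P(transfer white) = 1/6; P(transfer black) = 5/6
If white transferred: Urn II has 6 white of 12, so P(white|white moved) = 1/2
If black transferred: Urn II has 5 white of 12, so P(white|black moved) = 5/12
By total probability: P(white) = 1/6*1/2 + 5/6*5/12 = 31/72

31/72


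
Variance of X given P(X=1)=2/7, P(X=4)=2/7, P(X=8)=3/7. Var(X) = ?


E[X] = 34/7, E[X^2] = 226/7
Var(X) = E[X^2] - (E[X])^2 = 226/7 - (34/7)^2 = 426/49

426/49


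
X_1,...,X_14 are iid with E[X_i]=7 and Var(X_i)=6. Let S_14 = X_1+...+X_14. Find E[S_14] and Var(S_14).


E[S_n] = n*mu = 14*7 = 98
Var(S_n) = n*sigma^2 = 14*6 = 84

E[S_14]=98, Var(S_14)=84


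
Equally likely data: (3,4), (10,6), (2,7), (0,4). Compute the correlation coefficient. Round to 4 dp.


Cov(X,Y) = 1.8125, Var(X) = 14.1875, Var(Y) = 1.6875
rho = Cov/(sqrt(VarX)*sqrt(VarY)) = 0.3704

0.3704


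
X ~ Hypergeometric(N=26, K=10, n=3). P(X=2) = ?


P(X=2) = C(10,2)*C(16,1) / C(26,3)
= 45*16 / 2600
= 720/2600 = 18/65

18/65


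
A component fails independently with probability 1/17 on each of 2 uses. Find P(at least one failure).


P(at least one) = 1 - P(none)
P(none) = (1 - 1/17)^2 = (16/17)^2 = 256/289
P(at least one) = 1 - 256/289 = 33/289

33/289


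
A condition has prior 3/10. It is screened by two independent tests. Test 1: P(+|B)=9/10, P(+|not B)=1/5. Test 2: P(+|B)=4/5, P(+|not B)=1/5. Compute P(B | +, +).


After test 1: P(+) = 9/10*3/10 + 1/5*7/10 = 41/100
P(B|+) = (27/100)/(41/100) = 27/41
After test 2 (use post1 as new prior): P(+) = 4/5*27/41 + 1/5*14/41 = 122/205
P(B|+,+) = (108/205)/(122/205) = 54/61

54/61


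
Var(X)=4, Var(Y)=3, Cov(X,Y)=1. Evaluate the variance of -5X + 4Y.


Var(-5X + 4Y) = (-5)^2*Var(X) + 4^2*Var(Y) + 2*(-5)*4*Cov(X,Y)
= 25*4 + 16*3 - 40*1
= 100 + 48 - 40 = 108

108


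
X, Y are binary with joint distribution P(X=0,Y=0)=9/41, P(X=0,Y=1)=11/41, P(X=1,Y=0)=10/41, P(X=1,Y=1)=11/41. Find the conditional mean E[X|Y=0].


P(Y=0) = 19/41
E[X|Y=0] = (0*9 + 1*10)/19 = 10/19

10/19


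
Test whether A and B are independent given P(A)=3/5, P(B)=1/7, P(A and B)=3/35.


P(A)*P(B) = 3/5*1/7 = 3/35
P(A∩B) = 3/35, which equals P(A)P(B), so independent

Yes, A and B are independent


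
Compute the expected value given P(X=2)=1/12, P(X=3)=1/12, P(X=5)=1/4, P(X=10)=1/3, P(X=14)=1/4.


E[X] = sum(x * P(x))
= 2*1/12 + 3*1/12 + 5*1/4 + 10*1/3 + 14*1/4
= 17/2

17/2


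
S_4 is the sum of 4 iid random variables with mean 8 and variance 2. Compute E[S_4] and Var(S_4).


E[S_n] = n*mu = 4*8 = 32
Var(S_n) = n*sigma^2 = 4*2 = 8

E[S_4]=32, Var(S_4)=8


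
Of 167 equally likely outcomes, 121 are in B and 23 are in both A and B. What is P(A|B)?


P(A|B) = P(A∩B)/P(B) = (23/167)/(121/167) = 23/121

23/121


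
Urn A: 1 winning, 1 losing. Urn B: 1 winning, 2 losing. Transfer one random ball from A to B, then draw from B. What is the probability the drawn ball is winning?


P(transfer winning) = 1/2; P(transfer losing) = 1/2
If winning transferred: Urn II has 2 winning of 4, so P(winning|winning moved) = 1/2
If losing transferred: Urn II has 1 winning of 4, so P(winning|losing moved) = 1/4
By total probability: P(winning) = 1/2*1/2 + 1/2*1/4 = 3/8

3/8


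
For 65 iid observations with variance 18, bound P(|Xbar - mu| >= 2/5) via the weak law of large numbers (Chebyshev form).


Var(Xbar) = Var(X)/n = 18/65
Chebyshev: P(|Xbar-mu| >= 2/5) <= Var(Xbar)/(2/5)^2 = (18/65)/(4/25) = 45/26
Bound exceeds 1, so trivial bound: 1

1


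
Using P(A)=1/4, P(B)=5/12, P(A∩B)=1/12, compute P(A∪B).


P(A∪B) = P(A) + P(B) - P(A∩B)
= 1/4 + 5/12 - 1/12 = 7/12

7/12


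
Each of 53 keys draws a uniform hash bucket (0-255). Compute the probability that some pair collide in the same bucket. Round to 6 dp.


P(all different) = prod((256-i)/256 for i=0..52) = 0.003046
P(at least one match) = 1 - 0.003046 = 0.996954

0.996954


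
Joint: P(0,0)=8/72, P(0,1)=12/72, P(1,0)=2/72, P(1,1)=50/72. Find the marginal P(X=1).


P(X=1) = P(1,0)+P(1,1) = 2/72 + 50/72 = 52/72 = 13/18

13/18


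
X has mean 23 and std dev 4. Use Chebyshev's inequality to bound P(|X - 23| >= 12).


k = 12/4 = 3
Chebyshev: P(|X-mu| >= k*sigma) <= 1/k^2 = 1/3^2 = 1/9

1/9


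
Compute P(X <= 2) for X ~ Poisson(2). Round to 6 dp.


P(X<=2) = e^(-2)*2^0/0! + e^(-2)*2^1/1! + e^(-2)*2^2/2!
≈ 0.1353352832 + 0.2706705665 + 0.2706705665
= 0.6766764162
≈ 0.676676

0.676676


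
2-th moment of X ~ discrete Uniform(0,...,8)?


E[X^2] = (1/9) * sum(x^2 for x=0..8)
= 204/9 = 68/3

68/3


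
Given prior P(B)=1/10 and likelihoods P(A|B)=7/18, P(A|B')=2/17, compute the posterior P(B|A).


P(A) = P(A|B)P(B) + P(A|B')P(B') = 7/18*1/10 + 2/17*9/10 = 443/3060
P(B|A) = P(A|B)P(B)/P(A) = (7/180)/(443/3060) = 119/443

119/443


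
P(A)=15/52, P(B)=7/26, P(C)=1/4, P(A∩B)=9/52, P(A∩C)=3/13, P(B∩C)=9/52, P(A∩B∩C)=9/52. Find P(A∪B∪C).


P(A∪B∪C) = P(A)+P(B)+P(C) - P(AB)-P(AC)-P(BC) + P(ABC)
= 15/52+7/26+1/4 - 9/52-3/13-9/52 + 9/52
= 21/52

21/52


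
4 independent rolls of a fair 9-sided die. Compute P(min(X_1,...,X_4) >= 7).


P(min >= 7) = P(all X_i >= 7) = (P(X_1 >= 7))^4
= (3/9)^4 = (1/3)^4 = 1/81

1/81


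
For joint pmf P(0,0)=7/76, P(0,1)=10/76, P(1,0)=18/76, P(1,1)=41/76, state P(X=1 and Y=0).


Read from table: P(X=1, Y=0) = 18/76 = 9/38

9/38


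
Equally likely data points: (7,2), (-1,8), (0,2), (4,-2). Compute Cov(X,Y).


E[X]=5/2, E[Y]=5/2, E[XY]=-1/2
Cov(X,Y) = E[XY] - E[X]E[Y] = -1/2 - 5/2*5/2 = -27/4

-27/4


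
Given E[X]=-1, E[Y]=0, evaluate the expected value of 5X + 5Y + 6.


E[5X + 5Y + 6] = 5*E[X] + 5*E[Y] + 6
= (5)*(-1) + (5)*(0) + (6)
= -5 + 0 + 6 = 1

1


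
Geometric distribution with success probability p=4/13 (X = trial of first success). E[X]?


For geometric (trials until first success), E[X] = 1/p = 1/(4/13) = 13/4

13/4


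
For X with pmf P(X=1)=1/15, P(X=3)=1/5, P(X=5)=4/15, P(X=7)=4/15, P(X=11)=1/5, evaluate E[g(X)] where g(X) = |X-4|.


E[|X-4|] = sum(g(x)*P(x))
= 3*1/15 + 1*1/5 + 1*4/15 + 3*4/15 + 7*1/5
= 43/15

43/15


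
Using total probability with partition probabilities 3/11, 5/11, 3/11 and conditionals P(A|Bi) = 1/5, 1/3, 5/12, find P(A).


P(A) = P(A|B1)P(B1) + P(A|B2)P(B2) + P(A|B3)P(B3)
= 1/5*3/11 + 1/3*5/11 + 5/12*3/11
= 3/55 + 5/33 + 5/44 = 211/660

211/660


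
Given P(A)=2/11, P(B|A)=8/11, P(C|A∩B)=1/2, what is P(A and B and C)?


P(A∩B∩C) = P(A) * P(B|A) * P(C|A∩B)
= 2/11 * 8/11 * 1/2
= 16/121 * 1/2 = 8/121

8/121


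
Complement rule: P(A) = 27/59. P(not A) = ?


P(A') = 1 - P(A) = 1 - 27/59 = 32/59

32/59


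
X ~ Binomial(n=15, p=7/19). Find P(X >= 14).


P(X>=14) = P(X=14) + P(X=15)
= 122080153112820/15181127029874798299 + 4747561509943/15181127029874798299
= 126827714622763/15181127029874798299

126827714622763/15181127029874798299


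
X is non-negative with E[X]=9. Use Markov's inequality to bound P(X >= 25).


Markov: P(X >= a) <= E[X]/a
P(X >= 25) <= 9/25

9/25


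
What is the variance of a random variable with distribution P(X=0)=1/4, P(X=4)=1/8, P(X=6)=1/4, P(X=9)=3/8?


E[X] = 43/8, E[X^2] = 331/8
Var(X) = E[X^2] - (E[X])^2 = 331/8 - (43/8)^2 = 799/64

799/64


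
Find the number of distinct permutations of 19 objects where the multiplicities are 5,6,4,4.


19! = 121645100408832000
Denominator: 5!=120 * 6!=720 * 4!=24 * 4!=24
Coefficient = 121645100408832000 / 49766400 = 2444321880

2444321880


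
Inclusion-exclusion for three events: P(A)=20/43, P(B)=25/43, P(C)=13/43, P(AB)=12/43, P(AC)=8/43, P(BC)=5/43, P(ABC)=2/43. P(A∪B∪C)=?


P(A∪B∪C) = P(A)+P(B)+P(C) - P(AB)-P(AC)-P(BC) + P(ABC)
= 20/43+25/43+13/43 - 12/43-8/43-5/43 + 2/43
= 35/43

35/43


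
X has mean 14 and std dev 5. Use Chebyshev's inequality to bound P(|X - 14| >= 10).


k = 10/5 = 2
Chebyshev: P(|X-mu| >= k*sigma) <= 1/k^2 = 1/2^2 = 1/4

1/4


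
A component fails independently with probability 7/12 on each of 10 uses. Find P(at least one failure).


P(at least one) = 1 - P(none)
P(none) = (1 - 7/12)^10 = (5/12)^10 = 9765625/61917364224
P(at least one) = 1 - 9765625/61917364224 = 61907598599/61917364224

61907598599/61917364224


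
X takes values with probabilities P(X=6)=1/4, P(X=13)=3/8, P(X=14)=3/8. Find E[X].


E[X] = sum(x * P(x))
= 6*1/4 + 13*3/8 + 14*3/8
= 93/8

93/8


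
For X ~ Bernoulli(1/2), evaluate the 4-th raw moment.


For Bernoulli: X in {0,1}
E[X^4] = 0^4*(1-1/2) + 1^4*1/2 = 1/2

1/2


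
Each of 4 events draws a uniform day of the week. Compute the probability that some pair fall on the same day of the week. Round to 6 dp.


P(all different) = prod((7-i)/7 for i=0..3) = 0.349854
P(at least one match) = 1 - 0.349854 = 0.650146

0.650146


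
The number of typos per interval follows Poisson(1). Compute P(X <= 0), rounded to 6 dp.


P(X<=0) = e^(-1)*1^0/0!
≈ 0.3678794412
≈ 0.367879

0.367879


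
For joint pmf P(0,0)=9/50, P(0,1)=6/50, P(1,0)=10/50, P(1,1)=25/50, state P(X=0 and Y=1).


Read from table: P(X=0, Y=1) = 6/50 = 3/25

3/25


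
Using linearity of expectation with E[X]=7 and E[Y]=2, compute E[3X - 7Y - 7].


E[3X - 7Y - 7] = 3*E[X] - 7*E[Y] - 7
= (3)*(7) + (-7)*(2) + (-7)
= 21 - 14 - 7 = 0

0


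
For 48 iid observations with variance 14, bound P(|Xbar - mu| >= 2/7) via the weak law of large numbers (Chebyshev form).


Var(Xbar) = Var(X)/n = 14/48
Chebyshev: P(|Xbar-mu| >= 2/7) <= Var(Xbar)/(2/7)^2 = (7/24)/(4/49) = 343/96
Bound exceeds 1, so trivial bound: 1

1


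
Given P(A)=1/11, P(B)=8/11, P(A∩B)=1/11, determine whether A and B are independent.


P(A)*P(B) = 1/11*8/11 = 8/121
P(A∩B) = 1/11 != 8/121, so not independent

No, A and B are not independent


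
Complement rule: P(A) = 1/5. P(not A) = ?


P(A') = 1 - P(A) = 1 - 1/5 = 4/5

4/5


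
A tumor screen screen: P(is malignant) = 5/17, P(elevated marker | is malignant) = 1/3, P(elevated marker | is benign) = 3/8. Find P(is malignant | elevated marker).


P(A) = P(A|B)P(B) + P(A|B')P(B') = 1/3*5/17 + 3/8*12/17 = 37/102
P(B|A) = P(A|B)P(B)/P(A) = (5/51)/(37/102) = 10/37

10/37


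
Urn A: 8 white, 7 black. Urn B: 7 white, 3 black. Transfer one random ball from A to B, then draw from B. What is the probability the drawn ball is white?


P(transfer white) = 8/15; P(transfer black) = 7/15
If white transferred: Urn II has 8 white of 11, so P(white|white moved) = 8/11
If black transferred: Urn II has 7 white of 11, so P(white|black moved) = 7/11
By total probability: P(white) = 8/15*8/11 + 7/15*7/11 = 113/165

113/165


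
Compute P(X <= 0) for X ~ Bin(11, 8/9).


P(X<=0) = P(X=0)
= 1/31381059609
= 1/31381059609

1/31381059609


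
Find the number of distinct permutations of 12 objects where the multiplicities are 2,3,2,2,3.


12! = 479001600
Denominator: 2!=2 * 3!=6 * 2!=2 * 2!=2 * 3!=6
Coefficient = 479001600 / 288 = 1663200

1663200


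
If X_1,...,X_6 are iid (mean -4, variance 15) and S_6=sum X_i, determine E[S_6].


E[S_n] = n*E[X_1] = 6*-4 = -24

-24


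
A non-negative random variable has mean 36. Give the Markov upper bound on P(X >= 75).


Markov: P(X >= a) <= E[X]/a
P(X >= 75) <= 36/75 = 12/25

12/25


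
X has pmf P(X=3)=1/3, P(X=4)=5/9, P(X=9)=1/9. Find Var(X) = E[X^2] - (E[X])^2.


E[X] = 38/9, E[X^2] = 188/9
Var(X) = E[X^2] - (E[X])^2 = 188/9 - (38/9)^2 = 248/81

248/81


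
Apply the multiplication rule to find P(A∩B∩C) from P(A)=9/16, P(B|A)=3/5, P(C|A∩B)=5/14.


P(A∩B∩C) = P(A) * P(B|A) * P(C|A∩B)
= 9/16 * 3/5 * 5/14
= 27/80 * 5/14 = 27/224

27/224


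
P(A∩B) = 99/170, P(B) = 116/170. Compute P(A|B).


P(A|B) = P(A∩B)/P(B) = (99/170)/(116/170) = 99/116

99/116


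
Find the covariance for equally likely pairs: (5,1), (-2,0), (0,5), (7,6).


E[X]=5/2, E[Y]=3, E[XY]=47/4
Cov(X,Y) = E[XY] - E[X]E[Y] = 47/4 - 5/2*3 = 17/4

17/4


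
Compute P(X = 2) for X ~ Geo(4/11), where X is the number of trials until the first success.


P(X=2) = (1-p)^1 * p = (7/11)^1 * 4/11
= 7/11 * 4/11 = 28/121

28/121


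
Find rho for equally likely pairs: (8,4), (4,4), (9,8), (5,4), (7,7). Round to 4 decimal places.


Cov(X,Y) = 2.1600, Var(X) = 3.4400, Var(Y) = 3.0400
rho = Cov/(sqrt(VarX)*sqrt(VarY)) = 0.6679

0.6679


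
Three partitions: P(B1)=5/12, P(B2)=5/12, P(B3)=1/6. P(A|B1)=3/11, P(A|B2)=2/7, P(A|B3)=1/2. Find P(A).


P(A) = P(A|B1)P(B1) + P(A|B2)P(B2) + P(A|B3)P(B3)
= 3/11*5/12 + 2/7*5/12 + 1/2*1/6
= 5/44 + 5/42 + 1/12 = 73/231

73/231


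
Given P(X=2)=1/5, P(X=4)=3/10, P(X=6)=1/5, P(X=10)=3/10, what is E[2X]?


E[2X] = sum(g(x)*P(x))
= 4*1/5 + 8*3/10 + 12*1/5 + 20*3/10
= 58/5

58/5


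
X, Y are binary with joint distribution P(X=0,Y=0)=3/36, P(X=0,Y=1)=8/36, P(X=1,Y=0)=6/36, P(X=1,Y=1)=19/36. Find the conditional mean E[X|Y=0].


P(Y=0) = 9/36
E[X|Y=0] = (0*3 + 1*6)/9 = 6/9 = 2/3

2/3


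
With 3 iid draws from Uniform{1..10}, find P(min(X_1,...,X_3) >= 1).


P(min >= 1) = P(all X_i >= 1) = (P(X_1 >= 1))^3
= (10/10)^3 = 1^3 = 1

1


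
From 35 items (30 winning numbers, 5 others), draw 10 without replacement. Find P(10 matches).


P(X=10) = C(30,10)*C(5,0) / C(35,10)
= 30045015*1 / 183579396
= 30045015/183579396 = 345/2108

345/2108


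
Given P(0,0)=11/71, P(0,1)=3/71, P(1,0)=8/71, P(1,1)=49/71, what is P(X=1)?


P(X=1) = P(1,0)+P(1,1) = 8/71 + 49/71 = 57/71

57/71


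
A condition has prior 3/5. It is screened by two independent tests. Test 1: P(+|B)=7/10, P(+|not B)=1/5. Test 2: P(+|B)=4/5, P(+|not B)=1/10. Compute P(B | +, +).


After test 1: P(+) = 7/10*3/5 + 1/5*2/5 = 1/2
P(B|+) = (21/50)/(1/2) = 21/25
After test 2 (use post1 as new prior): P(+) = 4/5*21/25 + 1/10*4/25 = 86/125
P(B|+,+) = (84/125)/(86/125) = 42/43

42/43


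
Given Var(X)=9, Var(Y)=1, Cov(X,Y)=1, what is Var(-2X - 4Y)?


Var(-2X - 4Y) = (-2)^2*Var(X) + (-4)^2*Var(Y) + 2*(-2)*(-4)*Cov(X,Y)
= 4*9 + 16*1 + 16*1
= 36 + 16 + 16 = 68

68


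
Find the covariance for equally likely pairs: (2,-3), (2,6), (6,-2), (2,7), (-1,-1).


E[X]=11/5, E[Y]=7/5, E[XY]=9/5
Cov(X,Y) = E[XY] - E[X]E[Y] = 9/5 - 11/5*7/5 = -32/25

-32/25


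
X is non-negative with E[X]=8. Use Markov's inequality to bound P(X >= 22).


Markov: P(X >= a) <= E[X]/a
P(X >= 22) <= 8/22 = 4/11

4/11


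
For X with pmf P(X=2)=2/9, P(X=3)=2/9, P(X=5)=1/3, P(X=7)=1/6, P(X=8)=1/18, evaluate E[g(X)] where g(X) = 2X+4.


E[2X+4] = sum(g(x)*P(x))
= 8*2/9 + 10*2/9 + 14*1/3 + 18*1/6 + 20*1/18
= 115/9

115/9


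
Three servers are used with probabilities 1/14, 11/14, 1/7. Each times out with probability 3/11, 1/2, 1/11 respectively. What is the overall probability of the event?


P(A) = P(A|B1)P(B1) + P(A|B2)P(B2) + P(A|B3)P(B3)
= 3/11*1/14 + 1/2*11/14 + 1/11*1/7
= 3/154 + 11/28 + 1/77 = 131/308

131/308


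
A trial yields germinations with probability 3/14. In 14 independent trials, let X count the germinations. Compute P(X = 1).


P(X=1) = C(14,1) * p^1 * (1-p)^13
= 14 * 3/14 * 34522712143931/793714773254144
= 103568136431793/793714773254144

103568136431793/793714773254144


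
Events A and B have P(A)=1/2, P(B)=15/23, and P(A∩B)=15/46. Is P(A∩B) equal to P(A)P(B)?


P(A)*P(B) = 1/2*15/23 = 15/46
P(A∩B) = 15/46, which equals P(A)P(B), so independent

Yes, A and B are independent


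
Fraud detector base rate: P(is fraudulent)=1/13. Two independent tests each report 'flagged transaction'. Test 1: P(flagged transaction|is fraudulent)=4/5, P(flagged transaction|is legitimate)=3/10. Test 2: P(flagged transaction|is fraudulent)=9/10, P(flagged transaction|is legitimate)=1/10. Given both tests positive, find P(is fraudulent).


After test 1: P(+) = 4/5*1/13 + 3/10*12/13 = 22/65
P(B|+) = (4/65)/(22/65) = 2/11
After test 2 (use post1 as new prior): P(+) = 9/10*2/11 + 1/10*9/11 = 27/110
P(B|+,+) = (9/55)/(27/110) = 2/3

2/3


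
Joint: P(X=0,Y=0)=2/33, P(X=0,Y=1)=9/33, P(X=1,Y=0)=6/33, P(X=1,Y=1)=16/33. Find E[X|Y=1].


P(Y=1) = 25/33
E[X|Y=1] = (0*9 + 1*16)/25 = 16/25

16/25


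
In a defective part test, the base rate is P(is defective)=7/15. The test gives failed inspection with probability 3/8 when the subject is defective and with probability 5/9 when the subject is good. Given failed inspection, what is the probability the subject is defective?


P(A) = P(A|B)P(B) + P(A|B')P(B') = 3/8*7/15 + 5/9*8/15 = 509/1080
P(B|A) = P(A|B)P(B)/P(A) = (7/40)/(509/1080) = 189/509

189/509


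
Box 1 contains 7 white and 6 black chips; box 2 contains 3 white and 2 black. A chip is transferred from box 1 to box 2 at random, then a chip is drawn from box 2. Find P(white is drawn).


P(transfer white) = 7/13; P(transfer black) = 6/13
If white transferred: Urn II has 4 white of 6, so P(white|white moved) = 2/3
If black transferred: Urn II has 3 white of 6, so P(white|black moved) = 1/2
By total probability: P(white) = 7/13*2/3 + 6/13*1/2 = 23/39

23/39


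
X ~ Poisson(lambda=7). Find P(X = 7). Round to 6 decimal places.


P(X=7) = e^(-7) * 7^7 / 7!
≈ 0.0009118819656 * 823543 / 5040
≈ 0.149003

0.149003


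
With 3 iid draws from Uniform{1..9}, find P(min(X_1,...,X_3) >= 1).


P(min >= 1) = P(all X_i >= 1) = (P(X_1 >= 1))^3
= (9/9)^3 = 1^3 = 1

1


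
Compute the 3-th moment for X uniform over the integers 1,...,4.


E[X^3] = (1/4) * sum(x^3 for x=1..4)
= 100/4 = 25

25


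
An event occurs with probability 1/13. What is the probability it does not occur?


P(A') = 1 - P(A) = 1 - 1/13 = 12/13

12/13


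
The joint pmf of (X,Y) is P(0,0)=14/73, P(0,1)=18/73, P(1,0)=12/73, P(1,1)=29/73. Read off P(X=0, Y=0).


Read from table: P(X=0, Y=0) = 14/73

14/73


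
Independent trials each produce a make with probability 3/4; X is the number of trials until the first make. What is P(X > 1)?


P(X > 1) = P(first 1 trials all fail) = (1-p)^1 = (1/4)^1 = 1/4

1/4


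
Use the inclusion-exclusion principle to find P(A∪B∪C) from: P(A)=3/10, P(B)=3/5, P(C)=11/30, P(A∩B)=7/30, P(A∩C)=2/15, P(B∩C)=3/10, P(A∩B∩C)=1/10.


P(A∪B∪C) = P(A)+P(B)+P(C) - P(AB)-P(AC)-P(BC) + P(ABC)
= 3/10+3/5+11/30 - 7/30-2/15-3/10 + 1/10
= 7/10

7/10


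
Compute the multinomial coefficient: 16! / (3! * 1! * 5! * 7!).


16! = 20922789888000
Denominator: 3!=6 * 1!=1 * 5!=120 * 7!=5040
Coefficient = 20922789888000 / 3628800 = 5765760

5765760


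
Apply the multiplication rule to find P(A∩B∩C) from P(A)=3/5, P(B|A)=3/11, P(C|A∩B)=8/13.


P(A∩B∩C) = P(A) * P(B|A) * P(C|A∩B)
= 3/5 * 3/11 * 8/13
= 9/55 * 8/13 = 72/715

72/715


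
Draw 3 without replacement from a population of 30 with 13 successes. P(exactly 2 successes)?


P(X=2) = C(13,2)*C(17,1) / C(30,3)
= 78*17 / 4060
= 1326/4060 = 663/2030

663/2030


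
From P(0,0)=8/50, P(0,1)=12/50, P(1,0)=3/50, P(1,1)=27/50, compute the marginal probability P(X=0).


P(X=0) = P(0,0)+P(0,1) = 8/50 + 12/50 = 20/50 = 2/5

2/5


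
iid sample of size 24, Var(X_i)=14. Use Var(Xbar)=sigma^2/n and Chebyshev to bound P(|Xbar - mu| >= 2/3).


Var(Xbar) = Var(X)/n = 14/24
Chebyshev: P(|Xbar-mu| >= 2/3) <= Var(Xbar)/(2/3)^2 = (7/12)/(4/9) = 21/16
Bound exceeds 1, so trivial bound: 1

1


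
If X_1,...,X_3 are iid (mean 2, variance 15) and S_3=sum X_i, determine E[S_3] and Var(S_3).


E[S_n] = n*mu = 3*2 = 6
Var(S_n) = n*sigma^2 = 3*15 = 45

E[S_3]=6, Var(S_3)=45


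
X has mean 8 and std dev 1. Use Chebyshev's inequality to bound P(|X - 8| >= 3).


k = 3/1 = 3
Chebyshev: P(|X-mu| >= k*sigma) <= 1/k^2 = 1/3^2 = 1/9

1/9


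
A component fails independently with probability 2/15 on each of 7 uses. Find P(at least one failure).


P(at least one) = 1 - P(none)
P(none) = (1 - 2/15)^7 = (13/15)^7 = 62748517/170859375
P(at least one) = 1 - 62748517/170859375 = 108110858/170859375

108110858/170859375


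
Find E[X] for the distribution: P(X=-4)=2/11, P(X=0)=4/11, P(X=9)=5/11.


E[X] = sum(x * P(x))
= -4*2/11 + 0*4/11 + 9*5/11
= 37/11

37/11


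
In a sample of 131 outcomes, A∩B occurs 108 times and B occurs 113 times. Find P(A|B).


P(A|B) = P(A∩B)/P(B) = (108/131)/(113/131) = 108/113

108/113


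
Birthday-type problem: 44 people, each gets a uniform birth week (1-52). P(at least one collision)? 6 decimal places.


P(all different) = prod((52-i)/52 for i=0..43) = 0.000000
P(at least one match) = 1 - 0.000000 = 1.000000

1.000000


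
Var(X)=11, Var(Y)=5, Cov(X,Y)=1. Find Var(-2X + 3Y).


Var(-2X + 3Y) = (-2)^2*Var(X) + 3^2*Var(Y) + 2*(-2)*3*Cov(X,Y)
= 4*11 + 9*5 - 12*1
= 44 + 45 - 12 = 77

77


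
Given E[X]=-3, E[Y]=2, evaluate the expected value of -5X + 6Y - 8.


E[-5X + 6Y - 8] = -5*E[X] + 6*E[Y] - 8
= (-5)*(-3) + (6)*(2) + (-8)
= 15 + 12 - 8 = 19

19


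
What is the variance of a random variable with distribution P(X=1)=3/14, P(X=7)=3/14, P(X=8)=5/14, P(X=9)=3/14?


E[X] = 13/2, E[X^2] = 713/14
Var(X) = E[X^2] - (E[X])^2 = 713/14 - (13/2)^2 = 243/28

243/28


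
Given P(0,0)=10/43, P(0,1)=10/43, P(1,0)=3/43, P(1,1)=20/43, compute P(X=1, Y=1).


Read from table: P(X=1, Y=1) = 20/43

20/43


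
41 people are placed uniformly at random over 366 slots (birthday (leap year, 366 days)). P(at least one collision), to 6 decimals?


P(all different) = prod((366-i)/366 for i=0..40) = 0.097493
P(at least one match) = 1 - 0.097493 = 0.902507

0.902507


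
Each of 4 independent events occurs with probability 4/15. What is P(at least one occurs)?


P(at least one) = 1 - P(none)
P(none) = (1 - 4/15)^4 = (11/15)^4 = 14641/50625
P(at least one) = 1 - 14641/50625 = 35984/50625

35984/50625


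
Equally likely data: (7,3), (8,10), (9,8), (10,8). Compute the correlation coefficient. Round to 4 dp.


Cov(X,Y) = 1.6250, Var(X) = 1.2500, Var(Y) = 6.6875
rho = Cov/(sqrt(VarX)*sqrt(VarY)) = 0.5620

0.5620


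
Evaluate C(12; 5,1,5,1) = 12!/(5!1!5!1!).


12! = 479001600
Denominator: 5!=120 * 1!=1 * 5!=120 * 1!=1
Coefficient = 479001600 / 14400 = 33264

33264


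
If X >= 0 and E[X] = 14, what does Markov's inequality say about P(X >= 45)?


Markov: P(X >= a) <= E[X]/a
P(X >= 45) <= 14/45

14/45


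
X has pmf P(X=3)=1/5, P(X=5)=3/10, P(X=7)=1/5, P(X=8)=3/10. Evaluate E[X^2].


E[X^2] = sum(x^2 * P(x))
= 9*1/5 + 25*3/10 + 49*1/5 + 64*3/10
= 383/10

383/10


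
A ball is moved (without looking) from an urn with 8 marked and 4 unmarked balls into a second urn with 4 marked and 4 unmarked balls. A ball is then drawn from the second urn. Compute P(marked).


P(transfer marked) = 8/12 = 2/3; P(transfer unmarked) = 1/3
If marked transferred: Urn II has 5 marked of 9, so P(marked|marked moved) = 5/9
If unmarked transferred: Urn II has 4 marked of 9, so P(marked|unmarked moved) = 4/9
By total probability: P(marked) = 2/3*5/9 + 1/3*4/9 = 14/27

14/27


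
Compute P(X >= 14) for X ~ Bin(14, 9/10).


P(X>=14) = P(X=14)
= 22876792454961/100000000000000
= 22876792454961/100000000000000

22876792454961/100000000000000


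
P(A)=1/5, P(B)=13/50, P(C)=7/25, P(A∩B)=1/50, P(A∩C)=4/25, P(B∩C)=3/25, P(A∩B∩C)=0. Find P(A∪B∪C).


P(A∪B∪C) = P(A)+P(B)+P(C) - P(AB)-P(AC)-P(BC) + P(ABC)
= 1/5+13/50+7/25 - 1/50-4/25-3/25 + 0
= 11/25

11/25


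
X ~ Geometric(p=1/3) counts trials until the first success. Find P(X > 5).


P(X > 5) = P(first 5 trials all fail) = (1-p)^5 = (2/3)^5 = 32/243

32/243


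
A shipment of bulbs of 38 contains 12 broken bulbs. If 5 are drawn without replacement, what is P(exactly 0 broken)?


P(X=0) = C(12,0)*C(26,5) / C(38,5)
= 1*65780 / 501942
= 65780/501942 = 32890/250971

32890/250971


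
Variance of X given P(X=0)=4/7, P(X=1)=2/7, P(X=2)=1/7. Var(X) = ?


E[X] = 4/7, E[X^2] = 6/7
Var(X) = E[X^2] - (E[X])^2 = 6/7 - (4/7)^2 = 26/49

26/49


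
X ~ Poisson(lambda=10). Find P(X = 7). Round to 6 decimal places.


P(X=7) = e^(-10) * 10^7 / 7!
≈ 0.00004539992976 * 10000000 / 5040
≈ 0.090079

0.090079


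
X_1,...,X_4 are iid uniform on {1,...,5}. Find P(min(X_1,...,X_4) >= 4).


P(min >= 4) = P(all X_i >= 4) = (P(X_1 >= 4))^4
= (2/5)^4 = 16/625

16/625


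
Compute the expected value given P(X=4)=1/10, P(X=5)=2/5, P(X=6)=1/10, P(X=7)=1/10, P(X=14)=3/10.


E[X] = sum(x * P(x))
= 4*1/10 + 5*2/5 + 6*1/10 + 7*1/10 + 14*3/10
= 79/10

79/10


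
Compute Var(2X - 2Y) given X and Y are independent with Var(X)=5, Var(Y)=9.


Independence => Cov(X,Y)=0
Var(2X - 2Y) = 2^2*Var(X) + (-2)^2*Var(Y)
= 4*5 + 4*9 = 56

56


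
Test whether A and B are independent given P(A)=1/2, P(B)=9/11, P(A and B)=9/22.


P(A)*P(B) = 1/2*9/11 = 9/22
P(A∩B) = 9/22, which equals P(A)P(B), so independent

Yes, A and B are independent


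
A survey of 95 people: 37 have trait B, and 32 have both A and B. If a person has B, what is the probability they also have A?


P(A|B) = P(A∩B)/P(B) = (32/95)/(37/95) = 32/37

32/37


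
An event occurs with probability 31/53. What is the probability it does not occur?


P(A') = 1 - P(A) = 1 - 31/53 = 22/53

22/53


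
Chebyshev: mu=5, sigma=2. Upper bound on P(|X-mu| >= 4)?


k = 4/2 = 2
Chebyshev: P(|X-mu| >= k*sigma) <= 1/k^2 = 1/2^2 = 1/4

1/4


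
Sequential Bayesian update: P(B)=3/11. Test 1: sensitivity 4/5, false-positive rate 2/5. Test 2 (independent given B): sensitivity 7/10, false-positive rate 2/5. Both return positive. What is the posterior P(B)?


After test 1: P(+) = 4/5*3/11 + 2/5*8/11 = 28/55
P(B|+) = (12/55)/(28/55) = 3/7
After test 2 (use post1 as new prior): P(+) = 7/10*3/7 + 2/5*4/7 = 37/70
P(B|+,+) = (3/10)/(37/70) = 21/37

21/37


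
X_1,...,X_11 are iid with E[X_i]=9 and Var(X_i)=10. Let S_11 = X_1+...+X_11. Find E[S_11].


E[S_n] = n*E[X_1] = 11*9 = 99

99


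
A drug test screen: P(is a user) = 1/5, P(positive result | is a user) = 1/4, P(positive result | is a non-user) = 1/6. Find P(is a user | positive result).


P(A) = P(A|B)P(B) + P(A|B')P(B') = 1/4*1/5 + 1/6*4/5 = 11/60
P(B|A) = P(A|B)P(B)/P(A) = (1/20)/(11/60) = 3/11

3/11


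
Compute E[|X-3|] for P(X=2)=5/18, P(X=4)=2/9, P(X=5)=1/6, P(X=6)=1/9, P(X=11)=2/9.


E[|X-3|] = sum(g(x)*P(x))
= 1*5/18 + 1*2/9 + 2*1/6 + 3*1/9 + 8*2/9
= 53/18

53/18


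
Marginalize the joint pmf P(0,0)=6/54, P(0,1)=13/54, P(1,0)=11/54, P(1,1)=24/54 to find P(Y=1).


P(Y=1) = P(0,1)+P(1,1) = 13/54 + 24/54 = 37/54

37/54


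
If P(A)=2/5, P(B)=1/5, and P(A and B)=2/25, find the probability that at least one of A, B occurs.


P(A∪B) = P(A) + P(B) - P(A∩B)
= 2/5 + 1/5 - 2/25 = 13/25

13/25


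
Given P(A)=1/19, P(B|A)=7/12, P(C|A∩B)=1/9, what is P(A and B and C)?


P(A∩B∩C) = P(A) * P(B|A) * P(C|A∩B)
= 1/19 * 7/12 * 1/9
= 7/228 * 1/9 = 7/2052

7/2052


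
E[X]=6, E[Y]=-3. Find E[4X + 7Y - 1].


E[4X + 7Y - 1] = 4*E[X] + 7*E[Y] - 1
= (4)*(6) + (7)*(-3) + (-1)
= 24 - 21 - 1 = 2

2


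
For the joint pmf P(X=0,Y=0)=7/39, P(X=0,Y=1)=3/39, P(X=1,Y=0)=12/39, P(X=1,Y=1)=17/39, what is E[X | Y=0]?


P(Y=0) = 19/39
E[X|Y=0] = (0*7 + 1*12)/19 = 12/19

12/19


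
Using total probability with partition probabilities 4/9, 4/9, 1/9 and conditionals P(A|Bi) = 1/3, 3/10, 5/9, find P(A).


P(A) = P(A|B1)P(B1) + P(A|B2)P(B2) + P(A|B3)P(B3)
= 1/3*4/9 + 3/10*4/9 + 5/9*1/9
= 4/27 + 2/15 + 5/81 = 139/405

139/405


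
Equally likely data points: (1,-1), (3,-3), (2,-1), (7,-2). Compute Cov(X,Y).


E[X]=13/4, E[Y]=-7/4, E[XY]=-13/2
Cov(X,Y) = E[XY] - E[X]E[Y] = -13/2 - 13/4*-7/4 = -13/16

-13/16


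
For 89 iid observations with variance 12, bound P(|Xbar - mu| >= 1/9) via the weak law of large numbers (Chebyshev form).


Var(Xbar) = Var(X)/n = 12/89
Chebyshev: P(|Xbar-mu| >= 1/9) <= Var(Xbar)/(1/9)^2 = (12/89)/(1/81) = 972/89
Bound exceeds 1, so trivial bound: 1

1


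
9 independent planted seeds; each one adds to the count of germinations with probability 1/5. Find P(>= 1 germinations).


P(at least one) = 1 - P(none)
P(none) = (1 - 1/5)^9 = (4/5)^9 = 262144/1953125
P(at least one) = 1 - 262144/1953125 = 1690981/1953125

1690981/1953125
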